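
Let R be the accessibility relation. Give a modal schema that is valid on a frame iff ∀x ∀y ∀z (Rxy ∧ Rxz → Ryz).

◇p → □◇p

This is the Euclidean property; the standard corresponding axiom is 5: ◇p → □◇p.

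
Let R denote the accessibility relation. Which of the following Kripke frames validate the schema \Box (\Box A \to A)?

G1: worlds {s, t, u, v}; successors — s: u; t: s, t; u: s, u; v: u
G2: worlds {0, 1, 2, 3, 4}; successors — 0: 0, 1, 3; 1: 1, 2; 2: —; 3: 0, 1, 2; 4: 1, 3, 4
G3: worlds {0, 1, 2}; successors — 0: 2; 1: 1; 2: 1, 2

G3

The schema corresponds to shift-reflexivity: \forall x \forall y (Rxy \to Ryy).
G1: fails — Rus but not Rss.
G2: fails — R32 but not R22.
G3: condition met.
Valid on: G3.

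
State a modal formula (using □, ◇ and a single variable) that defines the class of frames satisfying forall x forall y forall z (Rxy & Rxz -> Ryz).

The condition is the Euclidean property. The 5 schema ◇q → □◇q defines it.
Suppose ◇q→□◇q is valid. Take Rxy, Rxz and set V(q)={y}. Then ◇q at x, so □◇q at x, so ◇q at z, so some w with Rzw has q; w=y, i.e. Rzy. By symmetry of the argument, Ryz.

◇q → □◇q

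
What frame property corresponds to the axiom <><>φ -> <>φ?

This is frame-equivalent to □φ → □□φ (substitute ¬φ for φ and contrapose).
Suppose □φ→□□φ is valid. Take Rxy, Ryz and set V(φ)={w : Rxw}. Then □φ at x, so □□φ at x, so □φ at y, so φ at z, i.e. Rxz.

transitivity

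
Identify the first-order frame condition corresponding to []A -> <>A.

This is the D axiom.
Its frame correspondent is seriality — forall x exists y Rxy.

Seriality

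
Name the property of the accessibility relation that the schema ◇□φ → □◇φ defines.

Suppose ◇□φ→□◇φ is valid. Take Rxy, Rxz and set V(φ)={w : Ryw}. Then □φ at y so ◇□φ at x, so □◇φ at x, so ◇φ at z, giving w with Rzw and Ryw.
Conversely, any frame satisfying ∀x ∀y ∀z (Rxy ∧ Rxz → ∃w (Ryw ∧ Rzw)) validates the schema.
Frame condition: ∀x ∀y ∀z (Rxy ∧ Rxz → ∃w (Ryw ∧ Rzw)).

convergence: ∀x ∀y ∀z (Rxy ∧ Rxz → ∃w (Ryw ∧ Rzw))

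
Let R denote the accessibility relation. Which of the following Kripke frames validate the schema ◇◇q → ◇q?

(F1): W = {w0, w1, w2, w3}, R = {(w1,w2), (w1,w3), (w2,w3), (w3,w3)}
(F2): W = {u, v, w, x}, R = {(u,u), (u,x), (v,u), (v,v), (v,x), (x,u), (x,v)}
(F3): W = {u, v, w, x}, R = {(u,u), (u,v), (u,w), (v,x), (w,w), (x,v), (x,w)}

The schema corresponds to transitivity: ∀x ∀y ∀z (Rxy ∧ Ryz → Rxz).
(F1): ✓.
(F2): fails — Rxu and Rux but not Rxx.
(F3): fails — Ruv and Rvx but not Rux.
Valid on: (F1).

(F1)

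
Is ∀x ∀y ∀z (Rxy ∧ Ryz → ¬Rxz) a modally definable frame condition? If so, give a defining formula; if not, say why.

Modal frame validity is preserved under surjective bounded morphisms.
The 3-cycle (worlds w0,w1,w2 with w0→w1→w2→w0) is intransitive. Mapping every world to a single reflexive point • is a surjective bounded morphism; the reflexive point is not intransitive (R••∧R•• but R••).
Hence intransitivity is not modally definable.

No — not modally definable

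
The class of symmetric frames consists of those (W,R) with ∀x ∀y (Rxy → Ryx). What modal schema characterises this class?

A defining formula is p → □◇p (the B axiom).
Suppose p→□◇p is valid. Take Rxy and set V(p)={x}. Then p at x, so □◇p at x, so ◇p at y, so some z with Ryz has p; z=x, i.e. Ryx.

p → □◇p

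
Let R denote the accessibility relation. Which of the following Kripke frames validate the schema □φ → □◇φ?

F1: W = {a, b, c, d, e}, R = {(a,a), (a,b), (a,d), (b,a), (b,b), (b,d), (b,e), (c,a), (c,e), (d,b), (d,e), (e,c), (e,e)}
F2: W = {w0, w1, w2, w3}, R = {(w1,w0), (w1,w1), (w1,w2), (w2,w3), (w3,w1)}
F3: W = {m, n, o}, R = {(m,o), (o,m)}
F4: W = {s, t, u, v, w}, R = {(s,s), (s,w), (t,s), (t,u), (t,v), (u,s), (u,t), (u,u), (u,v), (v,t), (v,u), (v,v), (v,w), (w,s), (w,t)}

F1, F4

The schema corresponds to a generalized confluence (Geach) condition: ∀x ∀z (xRz → ∃w (xRw ∧ zRw)).
F1: holds.
F2: fails — w1Rw0 but no w with w1Rw and w0Rw.
F3: fails — mRo but no w with mRw and oRw.
F4: holds.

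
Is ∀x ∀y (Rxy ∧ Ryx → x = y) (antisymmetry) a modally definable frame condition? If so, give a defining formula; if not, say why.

Any modally definable frame class is closed under surjective bounded morphisms.
The 8-cycle (worlds a,b,c,d,e,f,g,h with a→b→c→d→e→f→g→h→a) is antisymmetric. Sending even-indexed worlds to s and odd-indexed worlds to t is a surjective bounded morphism onto the two-world frame with s↔t, which is not antisymmetric.
So the class is not modally definable.

No — not modally definable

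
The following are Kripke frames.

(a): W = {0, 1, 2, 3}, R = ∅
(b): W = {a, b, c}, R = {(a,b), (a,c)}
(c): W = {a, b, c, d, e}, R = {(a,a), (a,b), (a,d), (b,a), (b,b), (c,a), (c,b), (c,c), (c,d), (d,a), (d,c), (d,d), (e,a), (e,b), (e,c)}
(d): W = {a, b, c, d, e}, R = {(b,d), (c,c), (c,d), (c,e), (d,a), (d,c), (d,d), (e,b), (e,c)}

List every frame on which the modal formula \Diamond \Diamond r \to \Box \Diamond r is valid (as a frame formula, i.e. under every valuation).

The schema corresponds to a generalized confluence (Geach) condition: \forall x \forall y \forall z ((x R^2 y \wedge xRz) \to \exists w (y = w \wedge zRw)).
(a): holds.
(b): holds.
(c): fails — aR²b, aRd but no w with b=w and dRw.
(d): fails — cR²a, cRc but no w with a=w and cRw.

(a), (b)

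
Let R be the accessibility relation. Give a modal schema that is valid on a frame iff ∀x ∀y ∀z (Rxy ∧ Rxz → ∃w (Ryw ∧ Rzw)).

◇□q → □◇q

This is convergence; the standard corresponding axiom is .2: ◇□q → □◇q.
Suppose ◇□q→□◇q is valid. Take Rxy, Rxz and set V(q)={w : Ryw}. Then □q at y so ◇□q at x, so □◇q at x, so ◇q at z, giving w with Rzw and Ryw.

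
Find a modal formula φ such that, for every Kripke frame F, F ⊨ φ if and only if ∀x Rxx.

The condition is reflexivity. The T schema □r → r defines it.
Suppose □r→r is valid. At any x set V(r)={w : Rxw}. Then □r holds at x, so r holds at x, i.e. Rxx.

□r → r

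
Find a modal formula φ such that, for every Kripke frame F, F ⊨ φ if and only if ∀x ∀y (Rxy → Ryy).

The condition is shift-reflexivity. The T□ schema □(□r → r) defines it.

□(□r → r)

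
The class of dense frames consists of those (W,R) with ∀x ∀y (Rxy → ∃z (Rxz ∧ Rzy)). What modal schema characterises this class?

□□ψ → □ψ

The condition is density. The C4 schema □□ψ → □ψ defines it.
Suppose □□ψ→□ψ is valid. Take Rxy and set V(ψ)={w : xR²w}. Then □□ψ at x, so □ψ at x, so ψ at y, i.e. ∃z(Rxz∧Rzy).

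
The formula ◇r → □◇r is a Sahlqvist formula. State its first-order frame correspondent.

Suppose ◇r→□◇r is valid. Take Rxy, Rxz and set V(r)={y}. Then ◇r at x, so □◇r at x, so ◇r at z, so some w with Rzw has r; w=y, i.e. Rzy. By symmetry of the argument, Ryz.

the Euclidean property: ∀x ∀y ∀z (Rxy ∧ Rxz → Ryz)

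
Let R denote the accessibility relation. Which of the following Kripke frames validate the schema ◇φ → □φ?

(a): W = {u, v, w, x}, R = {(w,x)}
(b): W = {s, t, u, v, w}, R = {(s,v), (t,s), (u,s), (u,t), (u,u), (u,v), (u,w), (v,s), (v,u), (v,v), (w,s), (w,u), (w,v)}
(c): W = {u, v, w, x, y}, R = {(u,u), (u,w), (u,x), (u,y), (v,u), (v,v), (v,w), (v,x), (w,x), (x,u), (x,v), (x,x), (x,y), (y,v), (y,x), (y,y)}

The schema corresponds to partial functionality: ∀x ∀y ∀z (Rxy ∧ Rxz → y = z).
(a): satisfies the condition.
(b): fails — u sees both s and t.
(c): fails — u sees both u and w.

(a)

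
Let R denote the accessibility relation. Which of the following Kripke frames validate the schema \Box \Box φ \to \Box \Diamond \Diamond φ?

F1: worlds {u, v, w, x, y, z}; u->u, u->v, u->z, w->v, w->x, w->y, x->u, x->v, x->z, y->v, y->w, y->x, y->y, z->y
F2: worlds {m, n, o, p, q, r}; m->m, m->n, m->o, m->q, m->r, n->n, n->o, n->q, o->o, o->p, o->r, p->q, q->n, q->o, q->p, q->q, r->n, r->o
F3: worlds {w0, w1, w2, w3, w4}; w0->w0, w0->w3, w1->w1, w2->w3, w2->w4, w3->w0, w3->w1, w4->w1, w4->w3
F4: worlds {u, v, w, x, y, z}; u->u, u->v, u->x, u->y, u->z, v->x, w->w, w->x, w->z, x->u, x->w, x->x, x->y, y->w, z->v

The schema corresponds to a generalized confluence (Geach) condition: \forall x \forall z (xRz \to \exists w (x R^2 w \wedge z R^2 w)).
F1: fails — uRv but no t with uR²t and vR²t.
F2: condition met.
F3: condition met.
F4: condition met.

F2, F3, F4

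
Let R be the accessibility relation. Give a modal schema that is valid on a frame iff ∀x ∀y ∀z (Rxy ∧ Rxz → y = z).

◇ψ → □ψ

This is partial functionality; the standard corresponding axiom is CD: ◇ψ → □ψ.
Suppose ◇ψ→□ψ is valid. Take Rxy, Rxz and set V(ψ)={y}. Then ◇ψ at x, so □ψ at x, so ψ at z, i.e. z=y.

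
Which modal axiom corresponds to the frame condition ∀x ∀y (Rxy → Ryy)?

□(□q → q)

This is shift-reflexivity; the standard corresponding axiom is T□: □(□q → q).
Suppose □(□q→q) is valid. Take Rxy and set V(q)={w : Ryw}. Then at y, □q holds; since □(□q→q) at x, □q→q at y, so q at y, i.e. Ryy.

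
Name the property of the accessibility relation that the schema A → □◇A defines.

Suppose A→□◇A is valid. Take Rxy and set V(A)={x}. Then A at x, so □◇A at x, so ◇A at y, so some z with Ryz has A; z=x, i.e. Ryx.

Symmetry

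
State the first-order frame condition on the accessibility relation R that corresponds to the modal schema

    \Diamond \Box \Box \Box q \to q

\forall x \forall y (xRy \to \exists w (y R^3 w \wedge x = w))

This is a Sahlqvist (Geach-type) schema ◇^1□^3q → □^0◇^0q.
Minimal-valuation argument: fix x; take any y with xR^1y and any z with xR^0z. Set V(q) to the set of worlds R-reachable from y in exactly 3 steps. Then □^3q holds at y, so the antecedent holds at x; validity forces ◇^0q at z, giving a w with zR^0w and yR^3w.
First-order correspondent: \forall x \forall y (xRy \to \exists w (y R^3 w \wedge x = w)).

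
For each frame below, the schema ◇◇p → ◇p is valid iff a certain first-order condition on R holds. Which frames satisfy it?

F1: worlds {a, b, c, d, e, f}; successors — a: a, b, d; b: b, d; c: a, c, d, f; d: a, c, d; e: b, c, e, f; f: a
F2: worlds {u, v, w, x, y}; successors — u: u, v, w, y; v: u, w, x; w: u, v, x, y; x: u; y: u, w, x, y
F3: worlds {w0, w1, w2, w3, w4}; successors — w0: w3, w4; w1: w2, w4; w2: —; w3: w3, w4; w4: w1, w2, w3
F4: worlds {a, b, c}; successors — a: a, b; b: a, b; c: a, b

Frame correspondent (Sahlqvist): ∀x ∀y ∀z (Rxy ∧ Ryz → Rxz) — i.e. transitivity.
F1: fails — Reb and Rbd but not Red.
F2: fails — Ruv and Rvx but not Rux.
F3: fails — Rw0w4 and Rw4w1 but not Rw0w1.
F4: ✓.
Valid on: F4.

F4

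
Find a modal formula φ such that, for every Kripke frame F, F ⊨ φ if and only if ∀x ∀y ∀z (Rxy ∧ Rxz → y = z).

A defining formula is ◇p → □p (the CD axiom).
Suppose ◇p→□p is valid. Take Rxy, Rxz and set V(p)={y}. Then ◇p at x, so □p at x, so p at z, i.e. z=y.

◇p → □p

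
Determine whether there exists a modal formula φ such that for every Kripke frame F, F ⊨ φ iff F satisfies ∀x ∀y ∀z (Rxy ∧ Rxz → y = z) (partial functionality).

The condition is partial functionality. A defining modal formula is ◇p → □p.
Suppose ◇p→□p is valid. Take Rxy, Rxz and set V(p)={y}. Then ◇p at x, so □p at x, so p at z, i.e. z=y.

Yes, by ◇p → □p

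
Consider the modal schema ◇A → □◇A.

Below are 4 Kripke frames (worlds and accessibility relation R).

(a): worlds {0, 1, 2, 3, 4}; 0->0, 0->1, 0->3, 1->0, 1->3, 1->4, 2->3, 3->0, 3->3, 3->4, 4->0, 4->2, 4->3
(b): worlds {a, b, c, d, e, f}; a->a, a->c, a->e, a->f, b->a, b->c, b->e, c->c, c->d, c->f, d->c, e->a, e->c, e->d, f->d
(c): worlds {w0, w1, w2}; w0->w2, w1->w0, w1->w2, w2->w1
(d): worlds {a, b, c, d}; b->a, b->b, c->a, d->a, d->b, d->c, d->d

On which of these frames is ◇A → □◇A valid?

Frame correspondent (Sahlqvist): ∀x ∀y ∀z (Rxy ∧ Rxz → Ryz) — i.e. the Euclidean property.
(a): fails — R01 and R01 but not R11.
(b): fails — Rae and Rae but not Ree.
(c): fails — Rw0w2 and Rw0w2 but not Rw2w2.
(d): fails — Rba and Rbb but not Rab.

none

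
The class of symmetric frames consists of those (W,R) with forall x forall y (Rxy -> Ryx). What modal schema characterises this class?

ψ → □◇ψ

This is symmetry; the standard corresponding axiom is B: ψ → □◇ψ.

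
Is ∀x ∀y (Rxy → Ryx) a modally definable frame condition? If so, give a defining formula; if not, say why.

Yes, by q → □◇q

The condition is symmetry. A defining modal formula is q → □◇q.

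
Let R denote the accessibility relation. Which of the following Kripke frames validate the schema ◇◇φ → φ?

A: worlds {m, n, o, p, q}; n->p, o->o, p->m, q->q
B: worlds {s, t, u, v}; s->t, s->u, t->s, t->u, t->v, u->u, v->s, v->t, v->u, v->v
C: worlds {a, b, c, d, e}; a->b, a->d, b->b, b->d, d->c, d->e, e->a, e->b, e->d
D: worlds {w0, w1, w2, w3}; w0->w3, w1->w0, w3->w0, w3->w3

This is the axiom for a generalized confluence (Geach) condition; its first-order frame correspondent is ∀x ∀y (xR²y → ∃w (y = w ∧ x = w)).
A: fails — nR²m but m ≠ n.
B: fails — sR²u but u ≠ s.
C: fails — aR²b but b ≠ a.
D: fails — w0R²w3 but w3 ≠ w0.

none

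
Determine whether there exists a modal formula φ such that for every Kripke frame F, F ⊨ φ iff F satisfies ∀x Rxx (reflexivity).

This is a Sahlqvist condition; the T axiom □r → r defines it.
Suppose □r→r is valid. At any x set V(r)={w : Rxw}. Then □r holds at x, so r holds at x, i.e. Rxx.

Definable; □r → r defines it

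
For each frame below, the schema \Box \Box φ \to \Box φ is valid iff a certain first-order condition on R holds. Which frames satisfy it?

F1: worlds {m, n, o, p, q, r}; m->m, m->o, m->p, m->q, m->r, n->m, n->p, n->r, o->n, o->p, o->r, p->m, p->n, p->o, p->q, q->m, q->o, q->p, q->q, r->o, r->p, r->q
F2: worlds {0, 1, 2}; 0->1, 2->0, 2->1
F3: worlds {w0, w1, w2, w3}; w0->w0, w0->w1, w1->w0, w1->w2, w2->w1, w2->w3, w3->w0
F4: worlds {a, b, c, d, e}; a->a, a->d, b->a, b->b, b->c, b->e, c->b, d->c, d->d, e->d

Frame correspondent (Sahlqvist): \forall x \forall y (Rxy \to \exists z (Rxz \wedge Rzy)) — i.e. density.
F1: holds.
F2: fails — R01 but no z with R0z and Rz1.
F3: fails — Rw1w2 but no z with Rw1z and Rzw2.
F4: holds.
Valid on: F1, F4.

F1, F4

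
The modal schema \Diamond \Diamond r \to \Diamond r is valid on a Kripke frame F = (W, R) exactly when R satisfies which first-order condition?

Transitivity

This schema is equivalent to the 4 axiom □r → □□r.
It corresponds to transitivity: \forall x \forall y \forall z (Rxy \wedge Ryz \to Rxz).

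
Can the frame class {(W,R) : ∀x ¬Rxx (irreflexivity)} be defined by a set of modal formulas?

Not modally definable

Any modally definable frame class is closed under surjective bounded morphisms.
The 2-cycle (worlds a,b with a→b→a) is irreflexive, and the map sending every world to a single reflexive point • is a surjective bounded morphism (forth: every edge maps to (•,•); back: every world has a successor). So any modal formula valid on the 2-cycle is also valid on the reflexive point, which is not irreflexive.
So the class is not modally definable.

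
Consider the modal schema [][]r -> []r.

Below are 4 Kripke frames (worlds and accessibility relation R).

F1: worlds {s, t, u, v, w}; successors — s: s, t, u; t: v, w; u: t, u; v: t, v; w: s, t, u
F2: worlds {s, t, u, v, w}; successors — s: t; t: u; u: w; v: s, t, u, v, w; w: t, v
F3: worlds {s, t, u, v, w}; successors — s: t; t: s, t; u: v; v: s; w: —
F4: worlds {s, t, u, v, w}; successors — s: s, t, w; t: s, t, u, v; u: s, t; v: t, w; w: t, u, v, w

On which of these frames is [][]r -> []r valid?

F4

Frame correspondent (Sahlqvist): forall x forall y (Rxy -> exists z (Rxz & Rzy)) — i.e. density.
F1: fails — Rtw but no z with Rtz and Rzw.
F2: fails — Ruw but no z with Ruz and Rzw.
F3: fails — Ruv but no z with Ruz and Rzv.
F4: holds.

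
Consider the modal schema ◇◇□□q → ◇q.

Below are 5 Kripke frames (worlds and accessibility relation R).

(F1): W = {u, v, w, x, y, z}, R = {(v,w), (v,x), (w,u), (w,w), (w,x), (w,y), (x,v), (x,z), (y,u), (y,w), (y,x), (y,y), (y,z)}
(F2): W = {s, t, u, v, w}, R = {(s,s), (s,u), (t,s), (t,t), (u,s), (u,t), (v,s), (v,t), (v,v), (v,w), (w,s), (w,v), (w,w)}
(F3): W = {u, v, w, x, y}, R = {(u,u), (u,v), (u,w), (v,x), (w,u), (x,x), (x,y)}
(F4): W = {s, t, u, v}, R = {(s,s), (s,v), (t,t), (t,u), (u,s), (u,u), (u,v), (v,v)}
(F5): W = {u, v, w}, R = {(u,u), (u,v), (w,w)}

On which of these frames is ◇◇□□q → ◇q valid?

The schema corresponds to a generalized confluence (Geach) condition: ∀x ∀y (xR²y → ∃w (yR²w ∧ xRw)).
(F1): fails — vR²u but no t with uR²t and vRt.
(F2): satisfies the condition.
(F3): fails — uR²v but no t with vR²t and uRt.
(F4): fails — tR²s but no w with sR²w and tRw.
(F5): fails — uR²v but no t with vR²t and uRt.

(F2)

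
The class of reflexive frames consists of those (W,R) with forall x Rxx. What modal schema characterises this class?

A defining formula is □ψ → ψ (the T axiom).

□ψ → ψ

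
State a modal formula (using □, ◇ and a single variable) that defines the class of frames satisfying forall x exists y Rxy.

The condition is seriality. The D schema □r → ◇r defines it.

□r → ◇r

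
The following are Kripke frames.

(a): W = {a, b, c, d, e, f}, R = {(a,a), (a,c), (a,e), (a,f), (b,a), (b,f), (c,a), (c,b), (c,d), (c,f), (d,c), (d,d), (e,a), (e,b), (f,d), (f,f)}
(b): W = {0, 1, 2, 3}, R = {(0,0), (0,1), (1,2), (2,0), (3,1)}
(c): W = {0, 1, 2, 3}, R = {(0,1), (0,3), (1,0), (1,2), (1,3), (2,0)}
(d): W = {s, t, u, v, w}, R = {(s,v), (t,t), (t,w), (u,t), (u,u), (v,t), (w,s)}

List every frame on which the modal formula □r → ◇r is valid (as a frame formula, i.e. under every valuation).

(a), (b), (d)

This is the axiom for seriality; its first-order frame correspondent is ∀x ∃y Rxy.
(a): satisfies the condition.
(b): satisfies the condition.
(c): fails — world 3 has no successor.
(d): satisfies the condition.
Valid on: (a), (b), (d).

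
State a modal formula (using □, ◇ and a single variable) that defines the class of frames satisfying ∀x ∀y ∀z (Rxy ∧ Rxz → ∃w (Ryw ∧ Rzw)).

◇□p → □◇p

A defining formula is ◇□p → □◇p (the .2 axiom).
Suppose ◇□p→□◇p is valid. Take Rxy, Rxz and set V(p)={w : Ryw}. Then □p at y so ◇□p at x, so □◇p at x, so ◇p at z, giving w with Rzw and Ryw.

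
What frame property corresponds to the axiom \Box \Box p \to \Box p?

Density

Suppose □□p→□p is valid. Take Rxy and set V(p)={w : xR²w}. Then □□p at x, so □p at x, so p at y, i.e. ∃z(Rxz∧Rzy).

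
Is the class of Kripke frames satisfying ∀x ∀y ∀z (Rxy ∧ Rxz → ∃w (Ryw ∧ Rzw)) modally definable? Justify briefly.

The condition is convergence. A defining modal formula is ◇□q → □◇q.
Suppose ◇□q→□◇q is valid. Take Rxy, Rxz and set V(q)={w : Ryw}. Then □q at y so ◇□q at x, so □◇q at x, so ◇q at z, giving w with Rzw and Ryw.

Yes, by ◇□q → □◇q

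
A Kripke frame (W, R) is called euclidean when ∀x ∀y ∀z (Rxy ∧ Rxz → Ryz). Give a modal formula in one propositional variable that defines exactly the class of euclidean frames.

◇p → □◇p

This is the Euclidean property; the standard corresponding axiom is 5: ◇p → □◇p.
Suppose ◇p→□◇p is valid. Take Rxy, Rxz and set V(p)={y}. Then ◇p at x, so □◇p at x, so ◇p at z, so some w with Rzw has p; w=y, i.e. Rzy. By symmetry of the argument, Ryz.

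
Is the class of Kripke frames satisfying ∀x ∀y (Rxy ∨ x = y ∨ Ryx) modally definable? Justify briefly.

If a class were modally definable it would be closed under disjoint unions (Goldblatt–Thomason).
Take 4 disjoint single-world reflexive frames: each is trivially connected, but their disjoint union has 4 worlds with no edge between distinct components, so it is not connected.
So the class is not modally definable.

Not modally definable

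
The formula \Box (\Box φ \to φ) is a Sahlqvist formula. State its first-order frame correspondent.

This schema is the T□ axiom.
It corresponds to shift-reflexivity: \forall x \forall y (Rxy \to Ryy).

shift-reflexivity: \forall x \forall y (Rxy \to Ryy)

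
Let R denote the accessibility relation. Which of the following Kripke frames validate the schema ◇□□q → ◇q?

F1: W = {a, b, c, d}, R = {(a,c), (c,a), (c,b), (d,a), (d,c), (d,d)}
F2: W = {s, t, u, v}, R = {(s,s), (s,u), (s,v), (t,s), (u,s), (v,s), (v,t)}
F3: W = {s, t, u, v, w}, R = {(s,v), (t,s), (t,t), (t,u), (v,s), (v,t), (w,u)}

F2

Frame correspondent (Sahlqvist): ∀x ∀y (xRy → ∃w (yR²w ∧ xRw)) — i.e. a generalized confluence (Geach) condition.
F1: fails — cRb but no w with bR²w and cRw.
F2: ✓.
F3: fails — tRu but no w* with uR²w* and tRw*.
Valid on: F2.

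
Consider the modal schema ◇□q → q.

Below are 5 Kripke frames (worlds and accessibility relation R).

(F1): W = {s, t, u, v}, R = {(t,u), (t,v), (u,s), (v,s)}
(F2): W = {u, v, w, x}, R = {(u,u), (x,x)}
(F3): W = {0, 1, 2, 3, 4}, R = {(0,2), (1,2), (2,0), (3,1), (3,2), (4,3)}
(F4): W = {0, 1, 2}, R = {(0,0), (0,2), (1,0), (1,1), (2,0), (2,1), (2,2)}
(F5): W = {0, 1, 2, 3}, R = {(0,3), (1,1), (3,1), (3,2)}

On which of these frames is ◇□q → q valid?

(F2)

Frame correspondent (Sahlqvist): ∀x ∀y (Rxy → Ryx) — i.e. symmetry.
(F1): fails — Rus but not Rsu.
(F2): ✓.
(F3): fails — R32 but not R23.
(F4): fails — R10 but not R01.
(F5): fails — R32 but not R23.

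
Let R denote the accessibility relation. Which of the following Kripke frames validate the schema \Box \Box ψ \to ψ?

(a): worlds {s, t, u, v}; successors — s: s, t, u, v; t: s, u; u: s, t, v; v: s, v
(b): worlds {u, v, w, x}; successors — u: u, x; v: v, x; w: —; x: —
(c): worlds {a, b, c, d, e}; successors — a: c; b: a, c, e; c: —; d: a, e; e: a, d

(a)

The schema corresponds to a generalized confluence (Geach) condition: \forall x \exists w (x R^2 w \wedge x = w).
(a): condition met.
(b): fails — at w but no t with wR²t and w=t.
(c): fails — at a but no w with aR²w and a=w.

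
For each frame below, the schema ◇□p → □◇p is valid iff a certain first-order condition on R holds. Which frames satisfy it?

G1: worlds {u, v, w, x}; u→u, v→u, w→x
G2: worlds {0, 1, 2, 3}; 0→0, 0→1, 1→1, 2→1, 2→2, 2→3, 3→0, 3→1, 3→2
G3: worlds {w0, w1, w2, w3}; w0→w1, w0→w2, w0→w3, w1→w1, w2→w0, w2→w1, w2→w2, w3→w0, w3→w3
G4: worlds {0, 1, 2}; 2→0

This is the axiom for convergence; its first-order frame correspondent is ∀x ∀y ∀z (Rxy ∧ Rxz → ∃w (Ryw ∧ Rzw)).
G1: fails — Rwx and Rwx but x and x have no common successor.
G2: ✓.
G3: fails — Rw0w1 and Rw0w3 but w1 and w3 have no common successor.
G4: fails — R20 and R20 but 0 and 0 have no common successor.
Valid on: G2.

G2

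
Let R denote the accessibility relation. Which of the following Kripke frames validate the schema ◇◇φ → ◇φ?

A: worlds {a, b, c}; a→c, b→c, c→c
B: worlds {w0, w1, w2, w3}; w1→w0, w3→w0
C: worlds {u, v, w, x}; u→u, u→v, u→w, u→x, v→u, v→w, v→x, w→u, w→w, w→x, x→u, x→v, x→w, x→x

Frame correspondent (Sahlqvist): ∀x ∀y ∀z (Rxy ∧ Ryz → Rxz) — i.e. transitivity.
A: holds.
B: holds.
C: fails — Rwu and Ruv but not Rwv.

A, B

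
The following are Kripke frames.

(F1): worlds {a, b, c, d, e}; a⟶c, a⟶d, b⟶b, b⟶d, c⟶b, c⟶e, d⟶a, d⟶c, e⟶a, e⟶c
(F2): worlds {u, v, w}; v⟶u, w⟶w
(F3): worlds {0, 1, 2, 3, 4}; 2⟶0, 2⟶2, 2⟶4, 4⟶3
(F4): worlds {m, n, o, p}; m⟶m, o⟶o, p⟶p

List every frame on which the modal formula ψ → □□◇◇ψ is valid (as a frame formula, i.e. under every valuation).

(F2), (F4)

This is the axiom for a generalized confluence (Geach) condition; its first-order frame correspondent is ∀x ∀z (xR²z → ∃w (x = w ∧ zR²w)).
(F1): fails — aR²e but no w with a=w and eR²w.
(F2): satisfies the condition.
(F3): fails — 2R²0 but no w with 2=w and 0R²w.
(F4): satisfies the condition.
Valid on: (F2), (F4).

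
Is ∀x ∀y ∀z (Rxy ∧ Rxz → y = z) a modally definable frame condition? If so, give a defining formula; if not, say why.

Yes — defined by ◇p → □p

This is a Sahlqvist condition; the CD axiom ◇p → □p defines it.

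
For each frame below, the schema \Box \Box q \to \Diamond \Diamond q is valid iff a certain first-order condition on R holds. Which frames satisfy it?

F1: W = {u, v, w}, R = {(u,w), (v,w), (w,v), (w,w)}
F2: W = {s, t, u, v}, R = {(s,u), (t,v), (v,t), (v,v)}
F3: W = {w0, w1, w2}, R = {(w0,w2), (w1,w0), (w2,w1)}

The schema corresponds to a generalized confluence (Geach) condition: \forall x \exists w (x R^2 w \wedge x R^2 w).
F1: satisfies the condition.
F2: fails — at s but no w with sR²w and sR²w.
F3: satisfies the condition.

F1, F3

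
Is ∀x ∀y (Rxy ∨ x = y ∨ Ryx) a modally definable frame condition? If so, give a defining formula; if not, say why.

If a class were modally definable it would be closed under disjoint unions (Goldblatt–Thomason).
Take 4 disjoint single-world reflexive frames: each is trivially connected, but their disjoint union has 4 worlds with no edge between distinct components, so it is not connected.
So no modal formula (or set of formulas) defines exactly the connected frames.

No — not modally definable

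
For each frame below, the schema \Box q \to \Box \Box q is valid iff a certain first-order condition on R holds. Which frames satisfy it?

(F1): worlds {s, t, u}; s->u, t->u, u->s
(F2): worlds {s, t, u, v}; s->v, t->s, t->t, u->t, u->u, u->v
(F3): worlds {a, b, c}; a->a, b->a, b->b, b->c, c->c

This is the axiom for transitivity; its first-order frame correspondent is \forall x \forall y \forall z (Rxy \wedge Ryz \to Rxz).
(F1): fails — Rsu and Rus but not Rss.
(F2): fails — Rut and Rts but not Rus.
(F3): satisfies the condition.

(F3)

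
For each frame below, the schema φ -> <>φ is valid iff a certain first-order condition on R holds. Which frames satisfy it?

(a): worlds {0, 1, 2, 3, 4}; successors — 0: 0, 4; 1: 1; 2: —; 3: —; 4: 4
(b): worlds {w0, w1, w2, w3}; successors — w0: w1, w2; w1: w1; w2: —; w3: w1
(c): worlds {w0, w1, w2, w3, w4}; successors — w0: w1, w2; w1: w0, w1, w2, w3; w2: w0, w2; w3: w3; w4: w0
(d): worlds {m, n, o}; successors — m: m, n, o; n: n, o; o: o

(d)

Frame correspondent (Sahlqvist): forall x Rxx — i.e. reflexivity.
(a): fails — world 2 does not see itself.
(b): fails — world w0 does not see itself.
(c): fails — world w0 does not see itself.
(d): satisfies the condition.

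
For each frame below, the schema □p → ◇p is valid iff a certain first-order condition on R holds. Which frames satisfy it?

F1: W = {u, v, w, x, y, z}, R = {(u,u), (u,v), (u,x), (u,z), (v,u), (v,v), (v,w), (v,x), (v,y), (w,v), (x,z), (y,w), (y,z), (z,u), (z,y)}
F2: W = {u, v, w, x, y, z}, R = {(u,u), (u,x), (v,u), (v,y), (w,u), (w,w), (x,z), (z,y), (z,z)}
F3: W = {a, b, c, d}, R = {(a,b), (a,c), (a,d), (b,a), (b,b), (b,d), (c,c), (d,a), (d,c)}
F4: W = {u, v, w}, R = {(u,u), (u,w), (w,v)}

The schema corresponds to seriality: ∀x ∃y Rxy.
F1: holds.
F2: fails — world y has no successor.
F3: holds.
F4: fails — world v has no successor.
Valid on: F1, F3.

F1, F3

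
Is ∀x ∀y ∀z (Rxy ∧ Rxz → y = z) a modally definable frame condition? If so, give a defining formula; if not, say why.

Yes: it is partial functionality, defined by the CD schema ◇q → □q.

Yes, by ◇q → □q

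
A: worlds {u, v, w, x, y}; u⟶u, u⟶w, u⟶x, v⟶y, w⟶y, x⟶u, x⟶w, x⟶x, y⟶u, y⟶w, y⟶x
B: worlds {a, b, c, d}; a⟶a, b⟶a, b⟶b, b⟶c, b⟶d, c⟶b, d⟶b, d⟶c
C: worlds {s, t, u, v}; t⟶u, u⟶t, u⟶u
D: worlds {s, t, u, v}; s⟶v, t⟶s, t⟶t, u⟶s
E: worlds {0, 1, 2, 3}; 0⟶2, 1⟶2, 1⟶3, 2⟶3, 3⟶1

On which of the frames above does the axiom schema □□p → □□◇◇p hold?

Frame correspondent (Sahlqvist): ∀x ∀z (xR²z → ∃w (xR²w ∧ zR²w)) — i.e. a generalized confluence (Geach) condition.
A: satisfies the condition.
B: satisfies the condition.
C: satisfies the condition.
D: fails — tR²s but no w with tR²w and sR²w.
E: fails — 3R²2 but no w with 3R²w and 2R²w.

A, B, C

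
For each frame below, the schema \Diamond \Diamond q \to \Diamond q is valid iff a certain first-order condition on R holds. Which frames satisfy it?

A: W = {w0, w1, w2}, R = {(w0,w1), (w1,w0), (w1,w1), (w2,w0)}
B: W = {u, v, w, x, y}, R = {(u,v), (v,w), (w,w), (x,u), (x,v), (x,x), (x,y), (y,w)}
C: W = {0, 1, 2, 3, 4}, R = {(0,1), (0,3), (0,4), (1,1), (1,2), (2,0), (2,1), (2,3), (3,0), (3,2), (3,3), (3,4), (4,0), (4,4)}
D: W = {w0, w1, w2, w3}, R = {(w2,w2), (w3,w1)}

D

Frame correspondent (Sahlqvist): \forall x \forall y \forall z (Rxy \wedge Ryz \to Rxz) — i.e. transitivity.
A: fails — Rw0w1 and Rw1w0 but not Rw0w0.
B: fails — Ruv and Rvw but not Ruw.
C: fails — R32 and R21 but not R31.
D: holds.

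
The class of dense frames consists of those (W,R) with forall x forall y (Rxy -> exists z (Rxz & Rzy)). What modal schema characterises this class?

A defining formula is □□p → □p (the C4 axiom).
Suppose □□p→□p is valid. Take Rxy and set V(p)={w : xR²w}. Then □□p at x, so □p at x, so p at y, i.e. ∃z(Rxz∧Rzy).

□□p → □p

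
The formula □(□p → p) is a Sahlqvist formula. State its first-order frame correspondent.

Suppose □(□p→p) is valid. Take Rxy and set V(p)={w : Ryw}. Then at y, □p holds; since □(□p→p) at x, □p→p at y, so p at y, i.e. Ryy.

shift-reflexivity: ∀x ∀y (Rxy → Ryy)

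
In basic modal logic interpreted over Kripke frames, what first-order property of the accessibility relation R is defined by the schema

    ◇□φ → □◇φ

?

Suppose ◇□φ→□◇φ is valid. Take Rxy, Rxz and set V(φ)={w : Ryw}. Then □φ at y so ◇□φ at x, so □◇φ at x, so ◇φ at z, giving w with Rzw and Ryw.

convergence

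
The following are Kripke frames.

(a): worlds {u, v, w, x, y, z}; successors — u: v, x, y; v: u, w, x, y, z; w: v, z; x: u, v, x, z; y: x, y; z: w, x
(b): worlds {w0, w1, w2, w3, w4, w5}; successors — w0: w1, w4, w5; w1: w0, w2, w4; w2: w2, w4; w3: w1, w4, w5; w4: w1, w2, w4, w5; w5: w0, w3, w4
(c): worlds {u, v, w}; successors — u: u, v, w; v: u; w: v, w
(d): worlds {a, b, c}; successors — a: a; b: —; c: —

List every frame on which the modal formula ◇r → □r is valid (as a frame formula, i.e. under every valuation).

The schema corresponds to partial functionality: ∀x ∀y ∀z (Rxy ∧ Rxz → y = z).
(a): fails — u sees both v and x.
(b): fails — w0 sees both w1 and w4.
(c): fails — u sees both u and v.
(d): holds.

(d)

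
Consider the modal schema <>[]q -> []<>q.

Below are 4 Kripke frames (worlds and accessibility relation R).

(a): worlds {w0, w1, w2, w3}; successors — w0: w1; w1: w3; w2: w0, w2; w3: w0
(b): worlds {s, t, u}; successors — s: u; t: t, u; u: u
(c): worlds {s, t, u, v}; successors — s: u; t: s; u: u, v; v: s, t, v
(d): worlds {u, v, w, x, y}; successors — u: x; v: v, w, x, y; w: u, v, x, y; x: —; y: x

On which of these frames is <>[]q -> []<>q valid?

This is the axiom for convergence; its first-order frame correspondent is forall x forall y forall z (Rxy & Rxz -> exists w (Ryw & Rzw)).
(a): fails — Rw2w2 and Rw2w0 but w2 and w0 have no common successor.
(b): holds.
(c): fails — Rvv and Rvs but v and s have no common successor.
(d): fails — Rux and Rux but x and x have no common successor.
Valid on: (b).

(b)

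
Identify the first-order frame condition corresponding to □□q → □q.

Density

Suppose □□q→□q is valid. Take Rxy and set V(q)={w : xR²w}. Then □□q at x, so □q at x, so q at y, i.e. ∃z(Rxz∧Rzy).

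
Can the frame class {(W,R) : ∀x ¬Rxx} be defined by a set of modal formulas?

No — not modally definable

Any modally definable frame class is closed under surjective bounded morphisms.
The 4-cycle (worlds w0,w1,w2,w3 with w0→w1→w2→w3→w0) is irreflexive, and the map sending every world to a single reflexive point • is a surjective bounded morphism (forth: every edge maps to (•,•); back: every world has a successor). So any modal formula valid on the 4-cycle is also valid on the reflexive point, which is not irreflexive.
So no modal formula (or set of formulas) defines exactly the irreflexive frames.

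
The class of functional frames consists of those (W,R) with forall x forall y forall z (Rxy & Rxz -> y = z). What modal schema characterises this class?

◇p → □p

A defining formula is ◇p → □p (the CD axiom).
Suppose ◇p→□p is valid. Take Rxy, Rxz and set V(p)={y}. Then ◇p at x, so □p at x, so p at z, i.e. z=y.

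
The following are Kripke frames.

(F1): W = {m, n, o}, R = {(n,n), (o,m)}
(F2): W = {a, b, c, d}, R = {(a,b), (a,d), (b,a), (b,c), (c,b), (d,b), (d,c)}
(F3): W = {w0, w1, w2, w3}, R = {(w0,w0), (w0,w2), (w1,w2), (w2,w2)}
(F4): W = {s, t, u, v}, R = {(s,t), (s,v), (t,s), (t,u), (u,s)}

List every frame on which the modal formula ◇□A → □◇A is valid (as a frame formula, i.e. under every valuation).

This is the axiom for convergence; its first-order frame correspondent is ∀x ∀y ∀z (Rxy ∧ Rxz → ∃w (Ryw ∧ Rzw)).
(F1): fails — Rom and Rom but m and m have no common successor.
(F2): fails — Rdc and Rdb but c and b have no common successor.
(F3): satisfies the condition.
(F4): fails — Rsv and Rsv but v and v have no common successor.

(F3)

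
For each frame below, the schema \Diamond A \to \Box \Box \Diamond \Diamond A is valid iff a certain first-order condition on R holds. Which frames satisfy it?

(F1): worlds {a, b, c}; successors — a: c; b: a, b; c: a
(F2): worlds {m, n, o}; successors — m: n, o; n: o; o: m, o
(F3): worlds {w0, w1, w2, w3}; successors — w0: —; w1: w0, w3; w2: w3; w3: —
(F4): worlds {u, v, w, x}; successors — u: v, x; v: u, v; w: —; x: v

Frame correspondent (Sahlqvist): \forall x \forall y \forall z ((xRy \wedge x R^2 z) \to \exists w (y = w \wedge z R^2 w)) — i.e. a generalized confluence (Geach) condition.
(F1): fails — aRc, aR²a but no w with c=w and aR²w.
(F2): fails — mRn, mR²m but no w with n=w and mR²w.
(F3): condition met.
(F4): fails — uRx, uR²u but no t with x=t and uR²t.

(F3)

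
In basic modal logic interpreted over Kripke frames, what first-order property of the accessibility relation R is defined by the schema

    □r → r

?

Reflexivity

Suppose □r→r is valid. At any x set V(r)={w : Rxw}. Then □r holds at x, so r holds at x, i.e. Rxx.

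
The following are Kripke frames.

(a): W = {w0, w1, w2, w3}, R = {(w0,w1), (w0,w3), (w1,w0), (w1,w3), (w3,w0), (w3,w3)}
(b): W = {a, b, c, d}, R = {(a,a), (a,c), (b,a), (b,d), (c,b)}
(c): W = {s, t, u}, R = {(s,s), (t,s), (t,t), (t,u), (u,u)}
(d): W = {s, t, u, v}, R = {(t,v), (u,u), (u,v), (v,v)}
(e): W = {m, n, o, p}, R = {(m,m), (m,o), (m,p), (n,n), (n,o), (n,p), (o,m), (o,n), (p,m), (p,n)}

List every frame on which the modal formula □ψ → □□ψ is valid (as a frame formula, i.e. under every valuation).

This is the axiom for transitivity; its first-order frame correspondent is ∀x ∀y ∀z (Rxy ∧ Ryz → Rxz).
(a): fails — Rw1w0 and Rw0w1 but not Rw1w1.
(b): fails — Rba and Rac but not Rbc.
(c): condition met.
(d): condition met.
(e): fails — Rom and Rmo but not Roo.
Valid on: (c), (d).

(c), (d)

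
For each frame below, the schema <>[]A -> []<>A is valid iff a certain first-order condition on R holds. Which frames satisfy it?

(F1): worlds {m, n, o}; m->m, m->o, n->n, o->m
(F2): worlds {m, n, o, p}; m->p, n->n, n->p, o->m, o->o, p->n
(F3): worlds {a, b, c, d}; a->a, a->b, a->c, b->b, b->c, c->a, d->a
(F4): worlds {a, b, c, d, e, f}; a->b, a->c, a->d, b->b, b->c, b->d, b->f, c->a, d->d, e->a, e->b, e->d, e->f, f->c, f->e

(F1)

The schema corresponds to convergence: forall x forall y forall z (Rxy & Rxz -> exists w (Ryw & Rzw)).
(F1): satisfies the condition.
(F2): fails — Rom and Roo but m and o have no common successor.
(F3): fails — Rab and Rac but b and c have no common successor.
(F4): fails — Rab and Rac but b and c have no common successor.
Valid on: (F1).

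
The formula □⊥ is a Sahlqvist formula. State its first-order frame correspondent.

Emptiness of R

□⊥ is valid iff no world has any successor (otherwise □⊥ fails at any world with one).
Conversely, on a frame with emptiness of R the schema holds at every world under every valuation.
So the correspondent is emptiness of R.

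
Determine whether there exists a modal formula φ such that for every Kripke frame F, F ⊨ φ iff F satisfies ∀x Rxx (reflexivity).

Yes — defined by □p → p

This is a Sahlqvist condition; the T axiom □p → p defines it.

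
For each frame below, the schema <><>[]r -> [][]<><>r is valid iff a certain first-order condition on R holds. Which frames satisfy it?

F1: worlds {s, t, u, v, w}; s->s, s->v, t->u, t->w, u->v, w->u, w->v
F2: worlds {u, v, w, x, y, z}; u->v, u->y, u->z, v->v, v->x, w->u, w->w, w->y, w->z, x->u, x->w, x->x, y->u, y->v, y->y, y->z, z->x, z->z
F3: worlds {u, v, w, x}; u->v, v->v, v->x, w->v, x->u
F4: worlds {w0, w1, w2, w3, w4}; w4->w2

This is the axiom for a generalized confluence (Geach) condition; its first-order frame correspondent is forall x forall y forall z ((x R^2 y & x R^2 z) -> exists w (yRw & z R^2 w)).
F1: fails — sR²s, sR²v but no w* with sRw* and vR²w*.
F2: satisfies the condition.
F3: fails — uR²x, uR²x but no t with xRt and xR²t.
F4: satisfies the condition.
Valid on: F2, F4.

F2, F4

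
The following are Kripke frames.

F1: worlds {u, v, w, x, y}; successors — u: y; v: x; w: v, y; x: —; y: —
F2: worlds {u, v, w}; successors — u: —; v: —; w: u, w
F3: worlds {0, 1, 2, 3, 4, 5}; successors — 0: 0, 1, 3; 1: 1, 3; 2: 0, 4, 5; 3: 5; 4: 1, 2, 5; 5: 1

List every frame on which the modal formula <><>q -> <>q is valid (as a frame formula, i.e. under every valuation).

The schema corresponds to transitivity: forall x forall y forall z (Rxy & Ryz -> Rxz).
F1: fails — Rwv and Rvx but not Rwx.
F2: condition met.
F3: fails — R51 and R13 but not R53.
Valid on: F2.

F2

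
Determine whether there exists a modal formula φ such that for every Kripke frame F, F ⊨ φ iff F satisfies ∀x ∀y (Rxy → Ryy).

Yes, by □(□p → p)

This is a Sahlqvist condition; the T□ axiom □(□p → p) defines it.
Suppose □(□p→p) is valid. Take Rxy and set V(p)={w : Ryw}. Then at y, □p holds; since □(□p→p) at x, □p→p at y, so p at y, i.e. Ryy.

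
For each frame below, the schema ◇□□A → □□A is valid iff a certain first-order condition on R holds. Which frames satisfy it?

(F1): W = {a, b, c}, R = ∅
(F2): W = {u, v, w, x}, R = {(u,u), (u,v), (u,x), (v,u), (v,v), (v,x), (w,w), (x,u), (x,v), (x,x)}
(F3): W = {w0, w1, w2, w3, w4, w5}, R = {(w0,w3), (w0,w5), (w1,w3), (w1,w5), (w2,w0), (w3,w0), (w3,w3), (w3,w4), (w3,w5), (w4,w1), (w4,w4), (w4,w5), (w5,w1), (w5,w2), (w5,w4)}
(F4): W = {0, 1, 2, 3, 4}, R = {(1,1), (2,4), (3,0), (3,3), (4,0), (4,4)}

(F1), (F2)

The schema corresponds to a generalized confluence (Geach) condition: ∀x ∀y ∀z ((xRy ∧ xR²z) → ∃w (yR²w ∧ z = w)).
(F1): holds.
(F2): holds.
(F3): fails — w0Rw5, w0R²w2 but no w with w5R²w and w2=w.
(F4): fails — 3R0, 3R²0 but no w with 0R²w and 0=w.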